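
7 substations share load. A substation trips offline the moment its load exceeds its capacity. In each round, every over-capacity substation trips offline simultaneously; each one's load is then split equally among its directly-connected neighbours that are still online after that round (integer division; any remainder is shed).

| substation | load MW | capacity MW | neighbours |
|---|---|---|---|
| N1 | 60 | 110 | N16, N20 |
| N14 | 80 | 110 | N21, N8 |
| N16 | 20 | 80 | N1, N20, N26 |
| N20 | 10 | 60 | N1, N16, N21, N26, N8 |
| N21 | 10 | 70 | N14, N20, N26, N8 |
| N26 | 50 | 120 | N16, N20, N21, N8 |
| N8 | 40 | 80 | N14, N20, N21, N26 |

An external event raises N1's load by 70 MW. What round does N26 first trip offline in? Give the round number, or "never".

Round 1 — N1 at 130 > 110. N1 trips offline.
  N1 sheds 130 MW to N16, N20: 65 each.
    N16: 20+65 = 85 > 80
    N20: 10+65 = 75 > 60
Round 2 — N16, N20 trip offline.
  N16 sheds 85 MW to N26: 85 each.
    N26: 50+85 = 135 > 120
  N20 sheds 75 MW to N21, N26, N8: 25 each.
    N21: 10+25 = 35 ≤ 70
    N26: 135+25 = 160 > 120
    N8: 40+25 = 65 ≤ 80
Round 3 — N26 trips offline.
  N26 sheds 160 MW to N21, N8: 80 each.
    N21: 35+80 = 115 > 70
    N8: 65+80 = 145 > 80
Round 4 — N21, N8 trip offline.
  N21 sheds 115 MW to N14: 115 each.
    N14: 80+115 = 195 > 110
  N8 sheds 145 MW to N14: 145 each.
    N14: 195+145 = 340 > 110
Round 5 — N14 trips offline.
  N14 sheds 340 MW: no online neighbours, lost.
No further trips.

3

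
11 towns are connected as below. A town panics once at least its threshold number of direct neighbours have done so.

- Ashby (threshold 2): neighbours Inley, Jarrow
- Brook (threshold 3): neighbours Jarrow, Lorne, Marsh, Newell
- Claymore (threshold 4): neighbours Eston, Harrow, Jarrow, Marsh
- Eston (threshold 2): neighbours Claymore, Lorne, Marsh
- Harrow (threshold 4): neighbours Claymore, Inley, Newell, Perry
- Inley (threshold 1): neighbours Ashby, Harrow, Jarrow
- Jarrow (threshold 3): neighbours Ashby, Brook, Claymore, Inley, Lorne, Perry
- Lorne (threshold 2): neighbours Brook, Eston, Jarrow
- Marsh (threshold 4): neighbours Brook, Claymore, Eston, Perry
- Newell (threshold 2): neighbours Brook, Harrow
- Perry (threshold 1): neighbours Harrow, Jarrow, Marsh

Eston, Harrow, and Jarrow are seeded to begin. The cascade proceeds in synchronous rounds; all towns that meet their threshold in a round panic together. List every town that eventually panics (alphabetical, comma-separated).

Ashby, Eston, Harrow, Inley, Jarrow, Lorne, Perry

Round 1 — Eston, Harrow, Jarrow panic (initial).
Round 2 — checking thresholds:
  Ashby: 1 of 2 neighbours < 2, below threshold.
  Brook: 1 of 4 neighbours < 3, below threshold.
  Claymore: 3 of 4 neighbours < 4, below threshold.
  Inley: 2 of 3 neighbours ≥ 1, panics.
  Lorne: 2 of 3 neighbours ≥ 2, panics.
  Marsh: 1 of 4 neighbours < 4, below threshold.
  Newell: 1 of 2 neighbours < 2, below threshold.
  Perry: 2 of 3 neighbours ≥ 1, panics.
Round 3 — checking thresholds:
  Ashby: 2 of 2 neighbours ≥ 2, panics.
  Brook: 2 of 4 neighbours < 3, below threshold.
  Claymore: 3 of 4 neighbours < 4, below threshold.
  Marsh: 2 of 4 neighbours < 4, below threshold.
  Newell: 1 of 2 neighbours < 2, below threshold.
Round 4 — no new panics; cascade stops.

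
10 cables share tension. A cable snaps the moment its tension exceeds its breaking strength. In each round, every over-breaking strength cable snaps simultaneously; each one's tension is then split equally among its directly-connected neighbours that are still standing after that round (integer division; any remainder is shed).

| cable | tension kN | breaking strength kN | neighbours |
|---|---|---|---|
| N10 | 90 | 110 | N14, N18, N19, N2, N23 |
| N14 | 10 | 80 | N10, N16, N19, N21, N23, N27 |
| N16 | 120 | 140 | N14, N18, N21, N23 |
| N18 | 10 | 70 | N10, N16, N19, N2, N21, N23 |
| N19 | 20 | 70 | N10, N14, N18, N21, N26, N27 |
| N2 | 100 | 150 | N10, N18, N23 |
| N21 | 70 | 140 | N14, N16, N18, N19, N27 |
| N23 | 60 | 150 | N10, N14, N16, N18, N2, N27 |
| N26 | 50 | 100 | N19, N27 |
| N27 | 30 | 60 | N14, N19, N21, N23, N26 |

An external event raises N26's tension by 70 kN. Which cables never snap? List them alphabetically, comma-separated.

Round 1 — N26 at 120 > 100. N26 snaps.
  N26 sheds 120 kN to N19, N27: 60 each.
    N19: 20+60 = 80 > 70
    N27: 30+60 = 90 > 60
Round 2 — N19, N27 snap.
  N19 sheds 80 kN to N10, N14, N18, N21: 20 each.
    N10: 90+20 = 110 ≤ 110
    N14: 10+20 = 30 ≤ 80
    N18: 10+20 = 30 ≤ 70
    N21: 70+20 = 90 ≤ 140
  N27 sheds 90 kN to N14, N21, N23: 30 each.
    N14: 30+30 = 60 ≤ 80
    N21: 90+30 = 120 ≤ 140
    N23: 60+30 = 90 ≤ 150
No further breaks.

N10, N14, N16, N18, N2, N21, N23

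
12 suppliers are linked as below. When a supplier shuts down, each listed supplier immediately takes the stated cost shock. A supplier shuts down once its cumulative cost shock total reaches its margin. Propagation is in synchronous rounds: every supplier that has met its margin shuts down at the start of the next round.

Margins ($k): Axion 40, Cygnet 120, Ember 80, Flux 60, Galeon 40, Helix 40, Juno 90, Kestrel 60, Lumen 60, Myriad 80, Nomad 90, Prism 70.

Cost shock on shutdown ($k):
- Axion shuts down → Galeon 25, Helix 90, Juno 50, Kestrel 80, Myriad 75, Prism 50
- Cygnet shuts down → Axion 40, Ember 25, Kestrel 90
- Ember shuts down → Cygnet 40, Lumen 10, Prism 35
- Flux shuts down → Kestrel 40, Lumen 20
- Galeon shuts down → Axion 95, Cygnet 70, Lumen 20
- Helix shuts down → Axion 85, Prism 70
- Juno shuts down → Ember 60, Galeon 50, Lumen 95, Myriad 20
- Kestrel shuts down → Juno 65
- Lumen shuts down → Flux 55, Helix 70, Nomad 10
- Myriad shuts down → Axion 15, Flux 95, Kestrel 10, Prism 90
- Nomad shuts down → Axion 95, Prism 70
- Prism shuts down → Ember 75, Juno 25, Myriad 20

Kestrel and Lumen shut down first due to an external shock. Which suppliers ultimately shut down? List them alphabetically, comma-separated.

Axion, Ember, Flux, Galeon, Helix, Juno, Kestrel, Lumen, Myriad, Prism

Round 1 — Kestrel, Lumen shut down (initial).
  Flux: +55 → 55 < 60
  Helix: +70 → 70 ≥ 40
  Juno: +65 → 65 < 90
  Nomad: +10 → 10 < 90
Round 2 — Helix shuts down.
  Axion: +85 → 85 ≥ 40
  Prism: +70 → 70 ≥ 70
Round 3 — Axion, Prism shut down.
  Ember: +75 → 75 < 80
  Galeon: +25 → 25 < 40
  Juno: +50+25 → 140 ≥ 90
  Myriad: +75+20 → 95 ≥ 80
Round 4 — Juno, Myriad shut down.
  Ember: +60 → 135 ≥ 80
  Flux: +95 → 150 ≥ 60
  Galeon: +50 → 75 ≥ 40
Round 5 — Ember, Flux, Galeon shut down.
  Cygnet: +40+70 → 110 < 120
No further shutdowns.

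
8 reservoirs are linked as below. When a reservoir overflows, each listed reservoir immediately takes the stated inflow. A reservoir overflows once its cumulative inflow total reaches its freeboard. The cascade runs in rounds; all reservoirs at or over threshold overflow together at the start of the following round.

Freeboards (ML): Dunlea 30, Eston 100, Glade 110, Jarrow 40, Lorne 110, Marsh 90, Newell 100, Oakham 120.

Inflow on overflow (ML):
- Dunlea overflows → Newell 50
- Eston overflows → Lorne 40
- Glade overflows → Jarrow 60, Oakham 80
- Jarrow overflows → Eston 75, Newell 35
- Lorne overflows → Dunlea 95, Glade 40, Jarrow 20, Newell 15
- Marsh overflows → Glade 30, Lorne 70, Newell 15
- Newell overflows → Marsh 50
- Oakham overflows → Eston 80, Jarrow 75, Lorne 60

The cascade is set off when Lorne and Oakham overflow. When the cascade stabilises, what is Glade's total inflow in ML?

40

Round 1 — Lorne, Oakham overflow (initial).
  Dunlea: +95 → 95 ≥ 30
  Eston: +80 → 80 < 100
  Glade: +40 → 40 < 110
  Jarrow: +20+75 → 95 ≥ 40
  Newell: +15 → 15 < 100
Round 2 — Dunlea, Jarrow overflow.
  Eston: +75 → 155 ≥ 100
  Newell: +50+35 → 100 ≥ 100
Round 3 — Eston, Newell overflow.
  Marsh: +50 → 50 < 90
No further overflows.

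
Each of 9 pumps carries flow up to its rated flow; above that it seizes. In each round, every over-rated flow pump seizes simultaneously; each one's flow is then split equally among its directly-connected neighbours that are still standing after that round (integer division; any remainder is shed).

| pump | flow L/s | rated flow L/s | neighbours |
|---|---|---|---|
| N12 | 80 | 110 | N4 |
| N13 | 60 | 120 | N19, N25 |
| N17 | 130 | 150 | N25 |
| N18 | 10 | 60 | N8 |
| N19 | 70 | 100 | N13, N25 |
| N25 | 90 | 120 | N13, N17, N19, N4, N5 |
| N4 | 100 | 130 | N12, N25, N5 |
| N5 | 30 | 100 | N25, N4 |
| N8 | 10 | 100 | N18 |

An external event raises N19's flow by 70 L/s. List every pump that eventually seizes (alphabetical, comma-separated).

Round 1 — N19 at 140 > 100. N19 seizes.
  N19 sheds 140 L/s to N13, N25: 70 each.
    N13: 60+70 = 130 > 120
    N25: 90+70 = 160 > 120
Round 2 — N13, N25 seize.
  N13 sheds 130 L/s: no online neighbours, lost.
  N25 sheds 160 L/s to N17, N4, N5: 53 each (1 lost).
    N17: 130+53 = 183 > 150
    N4: 100+53 = 153 > 130
    N5: 30+53 = 83 ≤ 100
Round 3 — N17, N4 seize.
  N17 sheds 183 L/s: no online neighbours, lost.
  N4 sheds 153 L/s to N12, N5: 76 each (1 lost).
    N12: 80+76 = 156 > 110
    N5: 83+76 = 159 > 100
Round 4 — N12, N5 seize.
  N12 sheds 156 L/s: no online neighbours, lost.
  N5 sheds 159 L/s: no online neighbours, lost.
No further seizures.

N12, N13, N17, N19, N25, N4, N5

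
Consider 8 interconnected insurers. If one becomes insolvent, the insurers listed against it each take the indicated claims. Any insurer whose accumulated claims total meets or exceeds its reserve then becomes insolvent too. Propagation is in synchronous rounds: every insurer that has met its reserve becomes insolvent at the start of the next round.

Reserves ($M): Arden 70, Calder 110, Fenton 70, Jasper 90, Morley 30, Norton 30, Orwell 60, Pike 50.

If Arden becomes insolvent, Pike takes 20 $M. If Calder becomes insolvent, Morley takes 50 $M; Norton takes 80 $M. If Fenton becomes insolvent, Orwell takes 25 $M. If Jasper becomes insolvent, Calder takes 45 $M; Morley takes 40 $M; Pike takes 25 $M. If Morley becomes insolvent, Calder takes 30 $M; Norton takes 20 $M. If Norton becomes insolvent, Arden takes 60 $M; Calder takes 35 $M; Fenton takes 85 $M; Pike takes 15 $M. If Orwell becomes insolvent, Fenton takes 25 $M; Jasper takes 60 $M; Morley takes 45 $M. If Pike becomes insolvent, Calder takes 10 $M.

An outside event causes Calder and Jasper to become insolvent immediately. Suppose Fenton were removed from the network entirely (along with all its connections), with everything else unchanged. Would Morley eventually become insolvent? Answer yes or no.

With Fenton removed:
Round 1 — Calder, Jasper become insolvent (initial).
  Morley: +50+40 → 90 ≥ 30
  Norton: +80 → 80 ≥ 30
  Pike: +25 → 25 < 50
Round 2 — Morley, Norton become insolvent.
  Arden: +60 → 60 < 70
  Pike: +15 → 40 < 50
No further insolvencies.

yes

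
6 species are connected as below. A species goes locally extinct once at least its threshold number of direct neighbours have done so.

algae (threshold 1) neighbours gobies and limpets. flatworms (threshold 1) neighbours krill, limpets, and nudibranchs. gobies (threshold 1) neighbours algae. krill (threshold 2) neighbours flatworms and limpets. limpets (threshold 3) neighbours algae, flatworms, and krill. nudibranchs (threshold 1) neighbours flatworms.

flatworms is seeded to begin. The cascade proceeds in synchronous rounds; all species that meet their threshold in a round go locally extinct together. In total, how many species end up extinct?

Round 1 — flatworms goes locally extinct (initial).
Round 2 — checking thresholds:
  krill: 1 of 2 neighbours < 2, not yet.
  limpets: 1 of 3 neighbours < 3, not yet.
  nudibranchs: 1 of 1 neighbours ≥ 1, goes locally extinct.
Round 3 — no new extinctions; cascade stops.

2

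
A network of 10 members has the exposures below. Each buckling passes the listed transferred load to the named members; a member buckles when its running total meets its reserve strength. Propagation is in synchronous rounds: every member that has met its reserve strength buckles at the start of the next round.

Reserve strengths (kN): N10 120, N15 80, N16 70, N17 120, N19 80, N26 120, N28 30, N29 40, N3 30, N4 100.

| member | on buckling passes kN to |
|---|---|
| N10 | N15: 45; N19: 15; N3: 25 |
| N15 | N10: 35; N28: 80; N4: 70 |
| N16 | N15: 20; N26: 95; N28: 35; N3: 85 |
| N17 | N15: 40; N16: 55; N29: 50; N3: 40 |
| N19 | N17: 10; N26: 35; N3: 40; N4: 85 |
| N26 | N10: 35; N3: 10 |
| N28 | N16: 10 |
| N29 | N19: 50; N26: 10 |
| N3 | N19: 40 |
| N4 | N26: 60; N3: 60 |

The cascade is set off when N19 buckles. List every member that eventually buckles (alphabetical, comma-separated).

N19, N3

Round 1 — N19 buckles (initial).
  N17: +10 → 10 < 120
  N26: +35 → 35 < 120
  N3: +40 → 40 ≥ 30
  N4: +85 → 85 < 100
Round 2 — N3 buckles.
No further bucklings.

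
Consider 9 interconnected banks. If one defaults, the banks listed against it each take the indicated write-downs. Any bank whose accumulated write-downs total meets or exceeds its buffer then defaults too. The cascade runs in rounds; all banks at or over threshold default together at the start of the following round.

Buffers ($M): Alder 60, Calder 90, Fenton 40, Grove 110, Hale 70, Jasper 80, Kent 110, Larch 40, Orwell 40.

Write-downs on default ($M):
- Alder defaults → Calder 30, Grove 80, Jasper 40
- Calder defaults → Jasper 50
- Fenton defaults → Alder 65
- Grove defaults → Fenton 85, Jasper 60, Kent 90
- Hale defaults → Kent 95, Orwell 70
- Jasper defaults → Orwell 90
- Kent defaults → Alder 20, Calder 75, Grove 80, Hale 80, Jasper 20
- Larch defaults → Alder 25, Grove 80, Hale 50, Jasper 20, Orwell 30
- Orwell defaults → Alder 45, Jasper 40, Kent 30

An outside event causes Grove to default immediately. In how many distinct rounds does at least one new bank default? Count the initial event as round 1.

7

Round 1 — Grove defaults (initial).
  Fenton: +85 → 85 ≥ 40
  Jasper: +60 → 60 < 80
  Kent: +90 → 90 < 110
Round 2 — Fenton defaults.
  Alder: +65 → 65 ≥ 60
Round 3 — Alder defaults.
  Calder: +30 → 30 < 90
  Jasper: +40 → 100 ≥ 80
Round 4 — Jasper defaults.
  Orwell: +90 → 90 ≥ 40
Round 5 — Orwell defaults.
  Kent: +30 → 120 ≥ 110
Round 6 — Kent defaults.
  Calder: +75 → 105 ≥ 90
  Hale: +80 → 80 ≥ 70
Round 7 — Calder, Hale default.
No further defaults.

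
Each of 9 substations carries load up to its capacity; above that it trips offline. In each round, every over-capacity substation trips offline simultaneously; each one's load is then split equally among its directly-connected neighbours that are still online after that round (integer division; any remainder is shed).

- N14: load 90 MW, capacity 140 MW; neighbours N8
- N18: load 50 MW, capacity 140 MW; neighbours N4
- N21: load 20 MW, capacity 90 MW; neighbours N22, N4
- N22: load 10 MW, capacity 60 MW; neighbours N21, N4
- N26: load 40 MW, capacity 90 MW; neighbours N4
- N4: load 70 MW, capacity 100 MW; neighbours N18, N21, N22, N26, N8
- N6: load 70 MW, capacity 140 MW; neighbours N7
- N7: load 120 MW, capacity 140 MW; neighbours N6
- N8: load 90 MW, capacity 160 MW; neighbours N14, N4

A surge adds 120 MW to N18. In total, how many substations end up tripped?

Round 1 — N18 at 170 > 140. N18 trips offline.
  N18 sheds 170 MW to N4: 170 each.
    N4: 70+170 = 240 > 100
Round 2 — N4 trips offline.
  N4 sheds 240 MW to N21, N22, N26, N8: 60 each.
    N21: 20+60 = 80 ≤ 90
    N22: 10+60 = 70 > 60
    N26: 40+60 = 100 > 90
    N8: 90+60 = 150 ≤ 160
Round 3 — N22, N26 trip offline.
  N22 sheds 70 MW to N21: 70 each.
    N21: 80+70 = 150 > 90
  N26 sheds 100 MW: no online neighbours, lost.
Round 4 — N21 trips offline.
  N21 sheds 150 MW: no online neighbours, lost.
No further trips.

5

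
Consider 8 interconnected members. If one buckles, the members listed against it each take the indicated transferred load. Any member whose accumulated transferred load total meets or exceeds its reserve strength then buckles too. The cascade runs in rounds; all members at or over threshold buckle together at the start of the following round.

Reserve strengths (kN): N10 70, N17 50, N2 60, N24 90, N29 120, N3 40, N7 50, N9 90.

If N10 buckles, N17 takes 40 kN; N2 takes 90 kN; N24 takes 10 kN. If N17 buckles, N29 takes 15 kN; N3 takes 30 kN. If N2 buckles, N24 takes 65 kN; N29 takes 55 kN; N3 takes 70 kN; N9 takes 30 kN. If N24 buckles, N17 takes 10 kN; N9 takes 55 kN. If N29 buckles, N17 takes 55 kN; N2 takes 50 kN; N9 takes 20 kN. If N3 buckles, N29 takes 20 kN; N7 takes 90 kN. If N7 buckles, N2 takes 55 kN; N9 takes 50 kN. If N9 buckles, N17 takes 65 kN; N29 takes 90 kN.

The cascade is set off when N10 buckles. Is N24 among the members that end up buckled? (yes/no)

Round 1 — N10 buckles (initial).
  N17: +40 → 40 < 50
  N2: +90 → 90 ≥ 60
  N24: +10 → 10 < 90
Round 2 — N2 buckles.
  N24: +65 → 75 < 90
  N29: +55 → 55 < 120
  N3: +70 → 70 ≥ 40
  N9: +30 → 30 < 90
Round 3 — N3 buckles.
  N29: +20 → 75 < 120
  N7: +90 → 90 ≥ 50
Round 4 — N7 buckles.
  N9: +50 → 80 < 90
No further bucklings.

no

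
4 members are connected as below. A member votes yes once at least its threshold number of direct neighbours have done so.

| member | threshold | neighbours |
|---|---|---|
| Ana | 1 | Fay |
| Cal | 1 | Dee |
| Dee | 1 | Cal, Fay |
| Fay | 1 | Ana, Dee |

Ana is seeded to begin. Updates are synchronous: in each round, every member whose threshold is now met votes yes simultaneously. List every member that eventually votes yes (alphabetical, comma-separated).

Ana, Cal, Dee, Fay

Round 1 — Ana votes yes (initial).
Round 2 — checking thresholds:
  Fay: 1 of 2 neighbours ≥ 1, votes yes.
Round 3 — checking thresholds:
  Dee: 1 of 2 neighbours ≥ 1, votes yes.
Round 4 — checking thresholds:
  Cal: 1 of 1 neighbours ≥ 1, votes yes.
Round 5 — no new yes votes; cascade stops.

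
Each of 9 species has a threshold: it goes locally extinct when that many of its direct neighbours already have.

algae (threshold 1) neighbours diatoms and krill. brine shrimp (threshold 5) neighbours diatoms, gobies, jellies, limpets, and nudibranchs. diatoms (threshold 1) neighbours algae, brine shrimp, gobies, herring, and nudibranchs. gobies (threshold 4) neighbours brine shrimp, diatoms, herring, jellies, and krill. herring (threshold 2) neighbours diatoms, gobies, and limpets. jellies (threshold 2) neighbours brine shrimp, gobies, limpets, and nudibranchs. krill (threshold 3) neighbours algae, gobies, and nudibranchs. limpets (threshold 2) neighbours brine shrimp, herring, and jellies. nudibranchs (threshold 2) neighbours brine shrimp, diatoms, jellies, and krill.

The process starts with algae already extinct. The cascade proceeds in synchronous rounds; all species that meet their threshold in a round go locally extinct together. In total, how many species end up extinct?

2

Round 1 — algae goes locally extinct (initial).
Round 2 — checking thresholds:
  diatoms: 1 of 5 neighbours ≥ 1, goes locally extinct.
  krill: 1 of 3 neighbours < 3, holds.
Round 3 — no new extinctions; cascade stops.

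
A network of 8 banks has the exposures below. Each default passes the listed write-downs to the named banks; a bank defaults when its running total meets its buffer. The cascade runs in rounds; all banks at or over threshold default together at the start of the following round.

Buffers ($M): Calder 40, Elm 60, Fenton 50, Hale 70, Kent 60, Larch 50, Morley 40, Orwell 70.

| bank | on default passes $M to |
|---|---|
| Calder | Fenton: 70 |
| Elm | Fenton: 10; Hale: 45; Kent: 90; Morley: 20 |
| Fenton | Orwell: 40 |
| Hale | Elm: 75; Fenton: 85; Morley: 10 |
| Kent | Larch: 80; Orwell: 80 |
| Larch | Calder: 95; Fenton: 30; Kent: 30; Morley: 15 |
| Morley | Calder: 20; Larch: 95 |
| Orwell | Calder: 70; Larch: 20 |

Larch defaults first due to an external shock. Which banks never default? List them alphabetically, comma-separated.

Round 1 — Larch defaults (initial).
  Calder: +95 → 95 ≥ 40
  Fenton: +30 → 30 < 50
  Kent: +30 → 30 < 60
  Morley: +15 → 15 < 40
Round 2 — Calder defaults.
  Fenton: +70 → 100 ≥ 50
Round 3 — Fenton defaults.
  Orwell: +40 → 40 < 70
No further defaults.

Elm, Hale, Kent, Morley, Orwell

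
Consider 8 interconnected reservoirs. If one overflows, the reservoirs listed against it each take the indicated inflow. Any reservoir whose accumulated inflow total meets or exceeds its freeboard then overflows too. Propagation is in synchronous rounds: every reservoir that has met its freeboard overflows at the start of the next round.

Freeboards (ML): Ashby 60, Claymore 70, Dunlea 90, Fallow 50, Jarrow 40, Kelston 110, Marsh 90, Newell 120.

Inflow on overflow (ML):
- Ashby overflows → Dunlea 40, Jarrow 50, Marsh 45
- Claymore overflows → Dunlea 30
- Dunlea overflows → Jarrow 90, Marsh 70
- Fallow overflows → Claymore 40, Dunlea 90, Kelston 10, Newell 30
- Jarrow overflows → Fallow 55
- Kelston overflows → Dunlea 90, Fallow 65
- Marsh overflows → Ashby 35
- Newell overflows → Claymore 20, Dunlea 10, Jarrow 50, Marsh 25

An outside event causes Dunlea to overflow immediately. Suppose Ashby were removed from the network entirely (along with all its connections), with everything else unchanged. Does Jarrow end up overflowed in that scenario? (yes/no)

yes

With Ashby removed:
Round 1 — Dunlea overflows (initial).
  Jarrow: +90 → 90 ≥ 40
  Marsh: +70 → 70 < 90
Round 2 — Jarrow overflows.
  Fallow: +55 → 55 ≥ 50
Round 3 — Fallow overflows.
  Claymore: +40 → 40 < 70
  Kelston: +10 → 10 < 110
  Newell: +30 → 30 < 120
No further overflows.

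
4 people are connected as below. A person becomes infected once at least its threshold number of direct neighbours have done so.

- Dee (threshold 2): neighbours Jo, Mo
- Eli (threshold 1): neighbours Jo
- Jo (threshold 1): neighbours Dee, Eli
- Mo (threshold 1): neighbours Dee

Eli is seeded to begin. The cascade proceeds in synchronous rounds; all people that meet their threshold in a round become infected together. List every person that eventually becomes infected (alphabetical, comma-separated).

Eli, Jo

Round 1 — Eli becomes infected (initial).
Round 2 — checking thresholds:
  Jo: 1 of 2 neighbours ≥ 1, becomes infected.
Round 3 — no new infections; cascade stops.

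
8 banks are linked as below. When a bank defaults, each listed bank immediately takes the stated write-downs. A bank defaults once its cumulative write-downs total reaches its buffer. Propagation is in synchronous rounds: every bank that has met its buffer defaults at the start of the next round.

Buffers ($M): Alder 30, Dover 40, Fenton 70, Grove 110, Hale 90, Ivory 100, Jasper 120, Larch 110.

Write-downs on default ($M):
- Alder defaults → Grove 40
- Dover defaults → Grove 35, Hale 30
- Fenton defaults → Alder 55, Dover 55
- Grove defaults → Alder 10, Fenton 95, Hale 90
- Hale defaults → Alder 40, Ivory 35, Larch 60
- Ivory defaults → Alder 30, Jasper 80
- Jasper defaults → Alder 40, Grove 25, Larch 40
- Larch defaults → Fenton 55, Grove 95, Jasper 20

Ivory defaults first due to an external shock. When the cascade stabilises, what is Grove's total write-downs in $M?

40

Round 1 — Ivory defaults (initial).
  Alder: +30 → 30 ≥ 30
  Jasper: +80 → 80 < 120
Round 2 — Alder defaults.
  Grove: +40 → 40 < 110
No further defaults.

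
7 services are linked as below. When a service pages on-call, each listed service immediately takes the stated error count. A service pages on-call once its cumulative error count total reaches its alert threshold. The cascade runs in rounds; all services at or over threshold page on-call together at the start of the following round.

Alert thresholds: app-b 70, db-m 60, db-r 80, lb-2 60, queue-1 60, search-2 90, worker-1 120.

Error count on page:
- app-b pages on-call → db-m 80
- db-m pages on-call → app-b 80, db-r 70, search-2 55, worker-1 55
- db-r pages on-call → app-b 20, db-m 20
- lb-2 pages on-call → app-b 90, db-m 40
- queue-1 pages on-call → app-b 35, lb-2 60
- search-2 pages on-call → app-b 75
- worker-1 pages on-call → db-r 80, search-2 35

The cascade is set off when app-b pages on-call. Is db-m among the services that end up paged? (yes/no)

Round 1 — app-b pages on-call (initial).
  db-m: +80 → 80 ≥ 60
Round 2 — db-m pages on-call.
  db-r: +70 → 70 < 80
  search-2: +55 → 55 < 90
  worker-1: +55 → 55 < 120
No further pages.

yes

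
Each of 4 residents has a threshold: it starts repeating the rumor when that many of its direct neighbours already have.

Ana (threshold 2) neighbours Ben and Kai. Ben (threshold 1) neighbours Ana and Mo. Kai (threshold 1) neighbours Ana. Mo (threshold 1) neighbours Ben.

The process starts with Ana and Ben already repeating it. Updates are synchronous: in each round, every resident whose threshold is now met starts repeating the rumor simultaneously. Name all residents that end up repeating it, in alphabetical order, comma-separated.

Round 1 — Ana, Ben start repeating the rumor (initial).
Round 2 — checking thresholds:
  Kai: 1 of 1 neighbours ≥ 1, starts repeating the rumor.
  Mo: 1 of 1 neighbours ≥ 1, starts repeating the rumor.
Round 3 — no new spreads; cascade stops.

Ana, Ben, Kai, Mo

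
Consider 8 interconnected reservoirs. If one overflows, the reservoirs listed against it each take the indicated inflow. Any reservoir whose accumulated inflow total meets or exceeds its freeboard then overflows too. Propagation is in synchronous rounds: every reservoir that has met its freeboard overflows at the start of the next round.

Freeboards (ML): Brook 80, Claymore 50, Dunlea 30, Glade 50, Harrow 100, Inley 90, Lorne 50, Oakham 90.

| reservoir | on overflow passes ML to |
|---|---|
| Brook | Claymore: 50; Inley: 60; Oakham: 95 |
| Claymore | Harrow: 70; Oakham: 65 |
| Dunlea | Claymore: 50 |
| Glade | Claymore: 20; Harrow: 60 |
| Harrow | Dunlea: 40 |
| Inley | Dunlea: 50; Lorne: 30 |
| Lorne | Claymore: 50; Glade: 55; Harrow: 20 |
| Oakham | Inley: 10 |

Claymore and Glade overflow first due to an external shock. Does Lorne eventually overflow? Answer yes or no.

Round 1 — Claymore, Glade overflow (initial).
  Harrow: +70+60 → 130 ≥ 100
  Oakham: +65 → 65 < 90
Round 2 — Harrow overflows.
  Dunlea: +40 → 40 ≥ 30
Round 3 — Dunlea overflows.
No further overflows.

no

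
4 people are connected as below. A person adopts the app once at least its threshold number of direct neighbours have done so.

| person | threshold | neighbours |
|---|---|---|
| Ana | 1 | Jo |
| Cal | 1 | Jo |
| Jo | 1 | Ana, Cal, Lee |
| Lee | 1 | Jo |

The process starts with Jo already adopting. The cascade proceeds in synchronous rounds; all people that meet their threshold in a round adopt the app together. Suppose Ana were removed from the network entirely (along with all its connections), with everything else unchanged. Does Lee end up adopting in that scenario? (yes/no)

With Ana removed:
Round 1 — Jo adopts the app (initial).
Round 2 — checking thresholds:
  Cal: 1 of 1 neighbours ≥ 1, adopts the app.
  Lee: 1 of 1 neighbours ≥ 1, adopts the app.
Round 3 — no new adoptions; cascade stops.

yes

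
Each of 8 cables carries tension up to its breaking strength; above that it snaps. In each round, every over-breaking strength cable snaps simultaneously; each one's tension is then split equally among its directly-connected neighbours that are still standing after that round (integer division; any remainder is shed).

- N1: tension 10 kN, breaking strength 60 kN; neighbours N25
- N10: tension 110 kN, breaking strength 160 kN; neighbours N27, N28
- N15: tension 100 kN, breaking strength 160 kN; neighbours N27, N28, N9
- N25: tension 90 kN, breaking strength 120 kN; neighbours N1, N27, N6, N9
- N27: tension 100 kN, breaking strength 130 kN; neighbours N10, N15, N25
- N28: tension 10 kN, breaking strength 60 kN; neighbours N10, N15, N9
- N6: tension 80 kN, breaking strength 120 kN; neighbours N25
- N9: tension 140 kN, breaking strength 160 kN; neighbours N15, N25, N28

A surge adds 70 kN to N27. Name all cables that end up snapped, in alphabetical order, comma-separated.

N10, N15, N25, N27, N28, N6, N9

Round 1 — N27 at 170 > 130. N27 snaps.
  N27 sheds 170 kN to N10, N15, N25: 56 each (2 lost).
    N10: 110+56 = 166 > 160
    N15: 100+56 = 156 ≤ 160
    N25: 90+56 = 146 > 120
Round 2 — N10, N25 snap.
  N10 sheds 166 kN to N28: 166 each.
    N28: 10+166 = 176 > 60
  N25 sheds 146 kN to N1, N6, N9: 48 each (2 lost).
    N1: 10+48 = 58 ≤ 60
    N6: 80+48 = 128 > 120
    N9: 140+48 = 188 > 160
Round 3 — N28, N6, N9 snap.
  N28 sheds 176 kN to N15: 176 each.
    N15: 156+176 = 332 > 160
  N6 sheds 128 kN: no online neighbours, lost.
  N9 sheds 188 kN to N15: 188 each.
    N15: 332+188 = 520 > 160
Round 4 — N15 snaps.
  N15 sheds 520 kN: no online neighbours, lost.
No further breaks.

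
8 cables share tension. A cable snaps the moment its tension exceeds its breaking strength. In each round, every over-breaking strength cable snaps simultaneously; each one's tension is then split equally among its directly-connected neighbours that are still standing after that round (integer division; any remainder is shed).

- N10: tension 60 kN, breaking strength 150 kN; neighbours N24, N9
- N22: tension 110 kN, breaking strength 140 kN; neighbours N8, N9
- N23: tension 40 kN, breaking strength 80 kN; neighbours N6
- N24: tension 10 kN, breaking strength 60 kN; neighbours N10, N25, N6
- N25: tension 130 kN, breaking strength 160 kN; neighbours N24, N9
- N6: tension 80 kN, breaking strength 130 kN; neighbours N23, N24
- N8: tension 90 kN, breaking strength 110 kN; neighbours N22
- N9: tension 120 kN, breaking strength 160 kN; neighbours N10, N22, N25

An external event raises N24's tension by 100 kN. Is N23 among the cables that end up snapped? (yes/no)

no

Round 1 — N24 at 110 > 60. N24 snaps.
  N24 sheds 110 kN to N10, N25, N6: 36 each (2 lost).
    N10: 60+36 = 96 ≤ 150
    N25: 130+36 = 166 > 160
    N6: 80+36 = 116 ≤ 130
Round 2 — N25 snaps.
  N25 sheds 166 kN to N9: 166 each.
    N9: 120+166 = 286 > 160
Round 3 — N9 snaps.
  N9 sheds 286 kN to N10, N22: 143 each.
    N10: 96+143 = 239 > 150
    N22: 110+143 = 253 > 140
Round 4 — N10, N22 snap.
  N10 sheds 239 kN: no online neighbours, lost.
  N22 sheds 253 kN to N8: 253 each.
    N8: 90+253 = 343 > 110
Round 5 — N8 snaps.
  N8 sheds 343 kN: no online neighbours, lost.
No further breaks.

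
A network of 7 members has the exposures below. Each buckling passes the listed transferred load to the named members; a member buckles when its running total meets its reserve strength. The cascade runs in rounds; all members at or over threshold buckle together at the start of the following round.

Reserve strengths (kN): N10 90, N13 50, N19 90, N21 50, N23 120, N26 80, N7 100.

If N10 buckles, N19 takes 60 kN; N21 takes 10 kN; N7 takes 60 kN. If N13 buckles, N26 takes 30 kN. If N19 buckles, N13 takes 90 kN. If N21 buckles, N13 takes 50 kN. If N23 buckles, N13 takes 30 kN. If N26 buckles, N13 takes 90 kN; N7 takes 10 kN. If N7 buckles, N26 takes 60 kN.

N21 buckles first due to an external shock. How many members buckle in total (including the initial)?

Round 1 — N21 buckles (initial).
  N13: +50 → 50 ≥ 50
Round 2 — N13 buckles.
  N26: +30 → 30 < 80
No further bucklings.

2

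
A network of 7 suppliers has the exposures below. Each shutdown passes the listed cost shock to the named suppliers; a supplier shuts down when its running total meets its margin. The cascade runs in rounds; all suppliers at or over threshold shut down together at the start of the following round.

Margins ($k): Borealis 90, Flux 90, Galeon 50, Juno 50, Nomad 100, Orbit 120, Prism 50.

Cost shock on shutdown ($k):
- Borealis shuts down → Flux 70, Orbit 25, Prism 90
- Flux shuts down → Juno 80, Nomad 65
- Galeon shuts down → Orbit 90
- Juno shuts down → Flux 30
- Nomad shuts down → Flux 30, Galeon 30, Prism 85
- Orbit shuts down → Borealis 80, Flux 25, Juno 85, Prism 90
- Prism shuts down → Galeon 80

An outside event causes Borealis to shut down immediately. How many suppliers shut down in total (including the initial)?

Round 1 — Borealis shuts down (initial).
  Flux: +70 → 70 < 90
  Orbit: +25 → 25 < 120
  Prism: +90 → 90 ≥ 50
Round 2 — Prism shuts down.
  Galeon: +80 → 80 ≥ 50
Round 3 — Galeon shuts down.
  Orbit: +90 → 115 < 120
No further shutdowns.

3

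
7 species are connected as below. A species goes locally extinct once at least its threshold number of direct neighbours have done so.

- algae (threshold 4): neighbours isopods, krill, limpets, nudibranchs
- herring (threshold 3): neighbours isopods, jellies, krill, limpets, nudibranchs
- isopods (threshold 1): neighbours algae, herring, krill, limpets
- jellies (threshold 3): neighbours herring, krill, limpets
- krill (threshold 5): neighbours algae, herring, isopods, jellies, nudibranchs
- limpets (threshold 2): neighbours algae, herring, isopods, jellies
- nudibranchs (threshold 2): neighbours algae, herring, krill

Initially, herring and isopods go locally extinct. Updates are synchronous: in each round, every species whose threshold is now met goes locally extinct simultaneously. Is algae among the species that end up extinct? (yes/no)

no

Round 1 — herring, isopods go locally extinct (initial).
Round 2 — checking thresholds:
  algae: 1 of 4 neighbours < 4, holds.
  jellies: 1 of 3 neighbours < 3, holds.
  krill: 2 of 5 neighbours < 5, holds.
  limpets: 2 of 4 neighbours ≥ 2, goes locally extinct.
  nudibranchs: 1 of 3 neighbours < 2, holds.
Round 3 — no new extinctions; cascade stops.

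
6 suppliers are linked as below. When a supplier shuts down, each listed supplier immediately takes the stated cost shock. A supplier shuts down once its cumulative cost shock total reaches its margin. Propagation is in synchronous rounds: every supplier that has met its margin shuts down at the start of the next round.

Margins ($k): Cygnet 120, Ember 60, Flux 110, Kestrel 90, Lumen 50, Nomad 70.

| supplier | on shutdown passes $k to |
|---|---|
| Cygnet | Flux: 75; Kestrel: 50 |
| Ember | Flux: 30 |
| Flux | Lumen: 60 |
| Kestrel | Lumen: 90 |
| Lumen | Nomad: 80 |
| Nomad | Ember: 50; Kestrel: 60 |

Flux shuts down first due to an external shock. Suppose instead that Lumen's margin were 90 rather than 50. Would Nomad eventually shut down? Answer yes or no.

With Lumen's margin at 90:
Round 1 — Flux shuts down (initial).
  Lumen: +60 → 60 < 90
No further shutdowns.

no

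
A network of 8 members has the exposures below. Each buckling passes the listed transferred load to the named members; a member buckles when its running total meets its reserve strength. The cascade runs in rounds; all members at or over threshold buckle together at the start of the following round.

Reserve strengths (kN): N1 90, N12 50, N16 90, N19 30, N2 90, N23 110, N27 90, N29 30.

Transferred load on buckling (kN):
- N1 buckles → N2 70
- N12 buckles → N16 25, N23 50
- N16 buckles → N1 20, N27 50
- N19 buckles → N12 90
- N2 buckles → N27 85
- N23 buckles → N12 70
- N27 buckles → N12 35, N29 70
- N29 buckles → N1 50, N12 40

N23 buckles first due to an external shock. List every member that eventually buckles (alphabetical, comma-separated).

Round 1 — N23 buckles (initial).
  N12: +70 → 70 ≥ 50
Round 2 — N12 buckles.
  N16: +25 → 25 < 90
No further bucklings.

N12, N23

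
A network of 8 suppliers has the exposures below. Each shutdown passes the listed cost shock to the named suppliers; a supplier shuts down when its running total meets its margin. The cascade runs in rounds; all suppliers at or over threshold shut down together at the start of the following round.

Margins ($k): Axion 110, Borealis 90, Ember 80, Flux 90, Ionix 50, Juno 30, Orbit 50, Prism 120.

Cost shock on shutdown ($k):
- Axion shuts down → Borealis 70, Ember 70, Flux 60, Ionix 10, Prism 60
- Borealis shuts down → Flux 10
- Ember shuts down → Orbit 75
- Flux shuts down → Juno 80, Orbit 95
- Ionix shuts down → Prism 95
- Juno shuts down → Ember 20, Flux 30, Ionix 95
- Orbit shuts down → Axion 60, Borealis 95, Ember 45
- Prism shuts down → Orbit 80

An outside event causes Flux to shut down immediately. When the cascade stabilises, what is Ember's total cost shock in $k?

Round 1 — Flux shuts down (initial).
  Juno: +80 → 80 ≥ 30
  Orbit: +95 → 95 ≥ 50
Round 2 — Juno, Orbit shut down.
  Axion: +60 → 60 < 110
  Borealis: +95 → 95 ≥ 90
  Ember: +20+45 → 65 < 80
  Ionix: +95 → 95 ≥ 50
Round 3 — Borealis, Ionix shut down.
  Prism: +95 → 95 < 120
No further shutdowns.

65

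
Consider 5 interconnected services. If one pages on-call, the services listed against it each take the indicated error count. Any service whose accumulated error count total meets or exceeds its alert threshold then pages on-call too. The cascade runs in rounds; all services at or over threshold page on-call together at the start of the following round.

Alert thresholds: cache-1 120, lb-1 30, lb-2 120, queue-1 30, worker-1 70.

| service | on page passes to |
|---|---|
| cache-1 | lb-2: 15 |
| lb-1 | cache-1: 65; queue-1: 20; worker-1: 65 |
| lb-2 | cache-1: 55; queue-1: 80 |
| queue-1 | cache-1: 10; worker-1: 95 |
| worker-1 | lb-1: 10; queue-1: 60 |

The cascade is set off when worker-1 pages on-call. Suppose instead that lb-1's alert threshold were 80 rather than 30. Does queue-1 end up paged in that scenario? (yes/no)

yes

With lb-1's alert threshold at 80:
Round 1 — worker-1 pages on-call (initial).
  lb-1: +10 → 10 < 80
  queue-1: +60 → 60 ≥ 30
Round 2 — queue-1 pages on-call.
  cache-1: +10 → 10 < 120
No further pages.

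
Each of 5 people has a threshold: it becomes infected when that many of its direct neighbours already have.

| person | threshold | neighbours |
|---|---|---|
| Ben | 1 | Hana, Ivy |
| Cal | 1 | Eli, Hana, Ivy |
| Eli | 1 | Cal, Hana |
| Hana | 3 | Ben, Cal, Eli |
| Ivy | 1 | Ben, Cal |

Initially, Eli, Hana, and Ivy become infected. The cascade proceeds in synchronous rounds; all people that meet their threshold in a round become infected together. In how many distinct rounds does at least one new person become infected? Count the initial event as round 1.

Round 1 — Eli, Hana, Ivy become infected (initial).
Round 2 — checking thresholds:
  Ben: 2 of 2 neighbours ≥ 1, becomes infected.
  Cal: 3 of 3 neighbours ≥ 1, becomes infected.
Round 3 — no new infections; cascade stops.

2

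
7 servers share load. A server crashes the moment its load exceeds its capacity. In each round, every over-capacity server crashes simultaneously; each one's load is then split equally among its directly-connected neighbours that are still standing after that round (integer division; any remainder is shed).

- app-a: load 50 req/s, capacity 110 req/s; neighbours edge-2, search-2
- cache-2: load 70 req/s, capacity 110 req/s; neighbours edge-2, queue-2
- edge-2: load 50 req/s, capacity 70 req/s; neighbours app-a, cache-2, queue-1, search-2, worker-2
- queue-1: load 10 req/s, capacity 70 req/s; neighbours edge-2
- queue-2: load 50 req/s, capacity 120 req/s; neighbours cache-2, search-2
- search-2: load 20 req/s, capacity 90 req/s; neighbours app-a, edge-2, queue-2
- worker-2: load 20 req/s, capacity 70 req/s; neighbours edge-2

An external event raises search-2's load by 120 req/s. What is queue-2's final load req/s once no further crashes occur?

96

Round 1 — search-2 at 140 > 90. search-2 crashes.
  search-2 sheds 140 req/s to app-a, edge-2, queue-2: 46 each (2 lost).
    app-a: 50+46 = 96 ≤ 110
    edge-2: 50+46 = 96 > 70
    queue-2: 50+46 = 96 ≤ 120
Round 2 — edge-2 crashes.
  edge-2 sheds 96 req/s to app-a, cache-2, queue-1, worker-2: 24 each.
    app-a: 96+24 = 120 > 110
    cache-2: 70+24 = 94 ≤ 110
    queue-1: 10+24 = 34 ≤ 70
    worker-2: 20+24 = 44 ≤ 70
Round 3 — app-a crashes.
  app-a sheds 120 req/s: no online neighbours, lost.
No further crashes.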